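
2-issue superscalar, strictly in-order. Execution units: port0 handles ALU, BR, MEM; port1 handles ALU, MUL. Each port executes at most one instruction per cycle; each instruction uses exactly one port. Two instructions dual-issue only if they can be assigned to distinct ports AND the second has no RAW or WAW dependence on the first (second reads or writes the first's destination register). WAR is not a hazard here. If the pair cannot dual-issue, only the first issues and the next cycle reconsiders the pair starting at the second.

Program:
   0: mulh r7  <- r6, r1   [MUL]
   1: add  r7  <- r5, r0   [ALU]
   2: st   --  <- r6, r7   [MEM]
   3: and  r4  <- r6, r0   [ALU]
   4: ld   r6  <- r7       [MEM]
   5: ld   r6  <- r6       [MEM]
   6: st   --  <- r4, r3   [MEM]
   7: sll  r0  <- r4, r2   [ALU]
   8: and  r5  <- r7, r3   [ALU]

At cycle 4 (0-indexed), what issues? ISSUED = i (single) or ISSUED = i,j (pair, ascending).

ISSUED = 5

0. mulh.MUL @i0  | WAW r7
1. add.ALU @i1  | RAW r7
2. st.MEM;and.ALU @i2/i3  | dual
3. ld.MEM @i4  | no-port MEM/MEM
4. ld.MEM @i5  | no-port MEM/MEM
5. st.MEM;sll.ALU @i6/i7  | dual
6. and.ALU @i8  | tail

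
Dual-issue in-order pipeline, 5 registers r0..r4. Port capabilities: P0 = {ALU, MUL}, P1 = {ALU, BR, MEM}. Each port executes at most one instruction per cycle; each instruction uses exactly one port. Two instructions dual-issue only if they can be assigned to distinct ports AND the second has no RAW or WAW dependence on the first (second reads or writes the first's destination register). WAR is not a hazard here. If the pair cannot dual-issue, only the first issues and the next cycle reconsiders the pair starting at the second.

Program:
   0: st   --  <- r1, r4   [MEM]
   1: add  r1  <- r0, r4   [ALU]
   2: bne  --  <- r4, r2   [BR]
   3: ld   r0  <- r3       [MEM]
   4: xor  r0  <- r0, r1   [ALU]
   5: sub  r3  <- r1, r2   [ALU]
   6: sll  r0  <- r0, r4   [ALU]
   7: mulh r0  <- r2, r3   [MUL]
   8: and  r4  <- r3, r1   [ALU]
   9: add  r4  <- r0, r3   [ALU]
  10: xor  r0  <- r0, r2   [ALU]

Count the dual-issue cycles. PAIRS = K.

#0 head=0: st add i0&i1 2-wide
#1 head=2: bne i2 no-port BR/MEM
#2 head=3: ld i3 RAW+WAW r0
#3 head=4: xor sub i4&i5 2-wide
#4 head=6: sll i6 WAW r0
#5 head=7: mulh and i7&i8 2-wide
#6 head=9: add xor i9&i10 2-wide

PAIRS = 4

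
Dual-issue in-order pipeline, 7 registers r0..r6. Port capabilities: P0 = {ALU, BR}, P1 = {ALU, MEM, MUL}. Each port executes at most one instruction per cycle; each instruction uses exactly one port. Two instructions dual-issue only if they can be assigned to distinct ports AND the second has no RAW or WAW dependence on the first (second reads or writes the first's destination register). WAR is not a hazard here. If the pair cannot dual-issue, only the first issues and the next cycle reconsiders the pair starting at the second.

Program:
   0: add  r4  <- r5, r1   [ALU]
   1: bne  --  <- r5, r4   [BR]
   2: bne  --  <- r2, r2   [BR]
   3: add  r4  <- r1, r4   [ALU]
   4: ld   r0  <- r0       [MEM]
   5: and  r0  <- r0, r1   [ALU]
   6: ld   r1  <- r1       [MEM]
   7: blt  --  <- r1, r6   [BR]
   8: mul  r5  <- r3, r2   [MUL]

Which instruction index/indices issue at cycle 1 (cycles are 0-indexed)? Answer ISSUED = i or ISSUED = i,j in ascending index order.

ISSUED = 1

0. add @i0  | RAW r4
1. bne @i1  | no-port BR/BR
2. bne+add @i2/i3  | pair
3. ld @i4  | RAW+WAW r0
4. and+ld @i5/i6  | pair
5. blt+mul @i7/i8  | pair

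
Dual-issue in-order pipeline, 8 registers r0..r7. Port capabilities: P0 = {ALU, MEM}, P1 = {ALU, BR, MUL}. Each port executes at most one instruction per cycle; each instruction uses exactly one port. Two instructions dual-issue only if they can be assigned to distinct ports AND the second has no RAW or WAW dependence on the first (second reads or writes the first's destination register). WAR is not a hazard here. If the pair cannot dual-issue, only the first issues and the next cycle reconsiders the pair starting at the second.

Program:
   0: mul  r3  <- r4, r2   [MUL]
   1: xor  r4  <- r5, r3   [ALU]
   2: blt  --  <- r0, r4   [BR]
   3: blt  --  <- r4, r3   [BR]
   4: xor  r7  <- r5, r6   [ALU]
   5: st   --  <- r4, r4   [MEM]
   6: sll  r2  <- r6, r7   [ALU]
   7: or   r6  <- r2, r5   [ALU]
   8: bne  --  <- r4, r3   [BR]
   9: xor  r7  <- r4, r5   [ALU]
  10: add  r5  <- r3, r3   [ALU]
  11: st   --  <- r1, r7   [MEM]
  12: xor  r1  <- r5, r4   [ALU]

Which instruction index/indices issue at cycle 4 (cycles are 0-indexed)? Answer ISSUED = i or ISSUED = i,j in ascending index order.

ISSUED = 5,6

[0] i0  mul  -- RAW r3
[1] i1  xor  -- RAW r4
[2] i2  blt  -- no-port BR/BR
[3] i3&i4  blt+xor  -- 2-wide
[4] i5&i6  st+sll  -- 2-wide
[5] i7&i8  or+bne  -- 2-wide
[6] i9&i10  xor+add  -- 2-wide
[7] i11&i12  st+xor  -- 2-wide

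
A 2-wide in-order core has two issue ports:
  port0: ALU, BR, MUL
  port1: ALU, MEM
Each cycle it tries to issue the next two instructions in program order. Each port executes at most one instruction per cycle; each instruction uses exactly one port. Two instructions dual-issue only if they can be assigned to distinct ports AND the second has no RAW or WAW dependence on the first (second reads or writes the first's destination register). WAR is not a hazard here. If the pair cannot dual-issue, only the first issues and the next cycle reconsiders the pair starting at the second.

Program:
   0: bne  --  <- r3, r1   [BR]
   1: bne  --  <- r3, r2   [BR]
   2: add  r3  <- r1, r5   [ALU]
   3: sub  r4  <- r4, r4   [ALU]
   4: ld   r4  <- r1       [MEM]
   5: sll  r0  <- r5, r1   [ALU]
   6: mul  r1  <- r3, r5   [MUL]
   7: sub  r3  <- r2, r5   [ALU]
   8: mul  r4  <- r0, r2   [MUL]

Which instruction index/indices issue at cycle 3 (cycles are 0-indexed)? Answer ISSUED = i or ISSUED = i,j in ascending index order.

  cy0 -> i0 (bne.BR) no-port BR/BR
  cy1 -> i1&i2 (bne.BR;add.ALU) dual
  cy2 -> i3 (sub.ALU) WAW r4
  cy3 -> i4&i5 (ld.MEM;sll.ALU) dual
  cy4 -> i6&i7 (mul.MUL;sub.ALU) dual
  cy5 -> i8 (mul.MUL) tail

ISSUED = 4,5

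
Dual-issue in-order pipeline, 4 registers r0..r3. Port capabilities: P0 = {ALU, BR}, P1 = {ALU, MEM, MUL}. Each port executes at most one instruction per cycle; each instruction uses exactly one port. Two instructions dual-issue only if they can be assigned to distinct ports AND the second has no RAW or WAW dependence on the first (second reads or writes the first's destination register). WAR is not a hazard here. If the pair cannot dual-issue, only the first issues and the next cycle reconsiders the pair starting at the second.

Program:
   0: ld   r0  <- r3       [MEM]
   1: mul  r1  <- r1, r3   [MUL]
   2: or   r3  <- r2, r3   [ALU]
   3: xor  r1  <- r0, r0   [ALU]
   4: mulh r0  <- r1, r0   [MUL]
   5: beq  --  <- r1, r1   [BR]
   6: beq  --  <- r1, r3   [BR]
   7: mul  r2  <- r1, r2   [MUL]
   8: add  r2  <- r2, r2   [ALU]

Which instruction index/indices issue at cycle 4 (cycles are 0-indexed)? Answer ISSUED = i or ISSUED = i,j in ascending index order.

ISSUED = 6,7

#0 head=0: ld i0 no-port MEM/MUL
#1 head=1: mul;or i1+i2 2-wide
#2 head=3: xor i3 RAW r1
#3 head=4: mulh;beq i4+i5 2-wide
#4 head=6: beq;mul i6+i7 2-wide
#5 head=8: add i8 tail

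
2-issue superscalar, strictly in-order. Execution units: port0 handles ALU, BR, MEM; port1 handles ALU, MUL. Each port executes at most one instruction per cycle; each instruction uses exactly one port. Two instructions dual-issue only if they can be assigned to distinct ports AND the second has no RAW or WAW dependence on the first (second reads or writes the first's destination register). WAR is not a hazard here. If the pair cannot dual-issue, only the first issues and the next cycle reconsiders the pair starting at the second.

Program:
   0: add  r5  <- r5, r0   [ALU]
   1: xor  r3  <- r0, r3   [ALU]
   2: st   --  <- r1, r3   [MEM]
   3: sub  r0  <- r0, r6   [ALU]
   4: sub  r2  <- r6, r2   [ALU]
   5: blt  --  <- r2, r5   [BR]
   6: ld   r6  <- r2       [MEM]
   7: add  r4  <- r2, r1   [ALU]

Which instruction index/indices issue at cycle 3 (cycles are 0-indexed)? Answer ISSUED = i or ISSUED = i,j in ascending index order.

0. add/xor @i0,i1  | 2-wide
1. st/sub @i2,i3  | 2-wide
2. sub @i4  | RAW r2
3. blt @i5  | no-port BR/MEM
4. ld/add @i6,i7  | 2-wide

ISSUED = 5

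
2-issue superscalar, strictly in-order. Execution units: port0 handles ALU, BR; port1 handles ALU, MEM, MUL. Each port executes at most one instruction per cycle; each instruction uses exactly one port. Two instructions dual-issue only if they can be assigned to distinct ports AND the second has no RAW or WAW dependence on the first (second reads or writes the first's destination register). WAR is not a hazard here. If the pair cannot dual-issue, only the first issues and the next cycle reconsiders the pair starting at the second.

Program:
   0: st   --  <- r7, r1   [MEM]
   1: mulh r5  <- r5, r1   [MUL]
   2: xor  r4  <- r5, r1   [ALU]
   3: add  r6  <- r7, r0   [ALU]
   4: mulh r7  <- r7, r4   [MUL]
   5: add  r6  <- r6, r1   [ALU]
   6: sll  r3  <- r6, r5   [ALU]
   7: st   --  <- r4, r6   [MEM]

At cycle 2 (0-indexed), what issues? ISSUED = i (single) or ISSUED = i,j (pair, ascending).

ISSUED = 2,3

  cy0 -> i0 (st.MEM) no-port MEM/MUL
  cy1 -> i1 (mulh.MUL) RAW r5
  cy2 -> i2/i3 (xor.ALU;add.ALU) 2-wide
  cy3 -> i4/i5 (mulh.MUL;add.ALU) 2-wide
  cy4 -> i6/i7 (sll.ALU;st.MEM) 2-wide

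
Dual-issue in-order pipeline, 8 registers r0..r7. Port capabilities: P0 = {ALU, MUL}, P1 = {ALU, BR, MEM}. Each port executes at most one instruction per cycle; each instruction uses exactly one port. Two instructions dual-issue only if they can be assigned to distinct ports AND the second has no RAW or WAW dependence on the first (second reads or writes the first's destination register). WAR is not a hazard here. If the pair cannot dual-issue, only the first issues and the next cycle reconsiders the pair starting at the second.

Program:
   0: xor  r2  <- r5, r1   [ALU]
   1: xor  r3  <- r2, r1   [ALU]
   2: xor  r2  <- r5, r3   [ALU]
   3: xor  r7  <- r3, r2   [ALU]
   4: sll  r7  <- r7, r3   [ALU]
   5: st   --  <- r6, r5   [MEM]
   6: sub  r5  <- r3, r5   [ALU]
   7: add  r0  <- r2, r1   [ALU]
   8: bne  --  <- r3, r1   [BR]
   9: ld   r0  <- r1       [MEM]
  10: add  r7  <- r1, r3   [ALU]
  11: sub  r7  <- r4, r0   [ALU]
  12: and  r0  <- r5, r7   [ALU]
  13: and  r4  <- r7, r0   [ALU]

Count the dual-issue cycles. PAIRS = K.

0. xor.ALU @i0  | RAW r2
1. xor.ALU @i1  | RAW r3
2. xor.ALU @i2  | RAW r2
3. xor.ALU @i3  | RAW+WAW r7
4. sll.ALU st.MEM @i4/i5  | dual
5. sub.ALU add.ALU @i6/i7  | dual
6. bne.BR @i8  | no-port BR/MEM
7. ld.MEM add.ALU @i9/i10  | dual
8. sub.ALU @i11  | RAW r7
9. and.ALU @i12  | RAW r0
10. and.ALU @i13  | tail

PAIRS = 3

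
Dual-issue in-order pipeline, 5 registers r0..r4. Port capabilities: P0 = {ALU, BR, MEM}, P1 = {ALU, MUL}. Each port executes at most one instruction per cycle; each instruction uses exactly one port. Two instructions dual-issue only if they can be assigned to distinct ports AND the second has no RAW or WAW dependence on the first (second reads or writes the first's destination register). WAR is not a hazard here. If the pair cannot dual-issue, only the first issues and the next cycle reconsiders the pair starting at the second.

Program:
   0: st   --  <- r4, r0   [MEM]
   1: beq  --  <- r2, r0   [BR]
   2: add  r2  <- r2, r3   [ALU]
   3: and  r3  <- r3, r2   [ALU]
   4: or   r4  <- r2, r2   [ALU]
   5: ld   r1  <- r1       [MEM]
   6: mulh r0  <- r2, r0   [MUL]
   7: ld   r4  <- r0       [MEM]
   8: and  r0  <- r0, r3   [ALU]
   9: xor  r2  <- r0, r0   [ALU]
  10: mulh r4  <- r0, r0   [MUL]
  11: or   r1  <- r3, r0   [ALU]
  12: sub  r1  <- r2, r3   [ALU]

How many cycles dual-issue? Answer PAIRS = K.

PAIRS = 5

  cy0 -> i0 (st) no-port MEM/BR
  cy1 -> i1&i2 (beq add) 2-wide
  cy2 -> i3&i4 (and or) 2-wide
  cy3 -> i5&i6 (ld mulh) 2-wide
  cy4 -> i7&i8 (ld and) 2-wide
  cy5 -> i9&i10 (xor mulh) 2-wide
  cy6 -> i11 (or) WAW r1
  cy7 -> i12 (sub) tail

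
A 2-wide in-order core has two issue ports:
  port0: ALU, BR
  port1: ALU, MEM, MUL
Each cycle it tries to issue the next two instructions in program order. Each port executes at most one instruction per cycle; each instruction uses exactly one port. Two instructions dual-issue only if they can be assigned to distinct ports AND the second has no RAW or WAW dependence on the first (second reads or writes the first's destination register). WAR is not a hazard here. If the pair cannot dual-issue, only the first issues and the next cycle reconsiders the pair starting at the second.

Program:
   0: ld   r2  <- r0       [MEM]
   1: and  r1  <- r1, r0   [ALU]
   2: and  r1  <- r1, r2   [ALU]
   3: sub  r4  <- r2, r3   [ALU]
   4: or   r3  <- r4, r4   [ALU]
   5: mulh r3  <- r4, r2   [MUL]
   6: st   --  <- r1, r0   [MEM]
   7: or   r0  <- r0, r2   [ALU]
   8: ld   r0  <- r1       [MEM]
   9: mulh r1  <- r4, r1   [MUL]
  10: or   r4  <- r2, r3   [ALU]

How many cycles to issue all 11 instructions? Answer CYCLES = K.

CYCLES = 7

c0: i0/i1 ld.MEM and.ALU  dual
c1: i2/i3 and.ALU sub.ALU  dual
c2: i4 or.ALU  WAW r3
c3: i5 mulh.MUL  no-port MUL/MEM
c4: i6/i7 st.MEM or.ALU  dual
c5: i8 ld.MEM  no-port MEM/MUL
c6: i9/i10 mulh.MUL or.ALU  dual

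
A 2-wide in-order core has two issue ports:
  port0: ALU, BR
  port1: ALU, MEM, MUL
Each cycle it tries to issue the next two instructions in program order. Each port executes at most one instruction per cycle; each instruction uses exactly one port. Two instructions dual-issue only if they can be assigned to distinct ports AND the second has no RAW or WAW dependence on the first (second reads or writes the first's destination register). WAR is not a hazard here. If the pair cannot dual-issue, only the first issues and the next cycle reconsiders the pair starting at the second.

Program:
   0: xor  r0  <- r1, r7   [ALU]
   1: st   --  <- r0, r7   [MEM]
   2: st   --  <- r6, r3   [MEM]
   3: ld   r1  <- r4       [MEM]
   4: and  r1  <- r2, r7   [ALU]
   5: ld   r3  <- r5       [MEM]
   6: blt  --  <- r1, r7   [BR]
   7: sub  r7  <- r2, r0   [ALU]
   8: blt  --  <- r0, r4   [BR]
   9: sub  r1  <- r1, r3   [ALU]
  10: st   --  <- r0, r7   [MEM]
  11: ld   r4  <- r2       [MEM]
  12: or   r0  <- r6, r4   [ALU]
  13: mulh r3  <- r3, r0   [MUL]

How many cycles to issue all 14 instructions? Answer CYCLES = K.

CYCLES = 11

#0 head=0: xor i0 RAW r0
#1 head=1: st i1 no-port MEM/MEM
#2 head=2: st i2 no-port MEM/MEM
#3 head=3: ld i3 WAW r1
#4 head=4: and;ld i4/i5 pair
#5 head=6: blt;sub i6/i7 pair
#6 head=8: blt;sub i8/i9 pair
#7 head=10: st i10 no-port MEM/MEM
#8 head=11: ld i11 RAW r4
#9 head=12: or i12 RAW r0
#10 head=13: mulh i13 tail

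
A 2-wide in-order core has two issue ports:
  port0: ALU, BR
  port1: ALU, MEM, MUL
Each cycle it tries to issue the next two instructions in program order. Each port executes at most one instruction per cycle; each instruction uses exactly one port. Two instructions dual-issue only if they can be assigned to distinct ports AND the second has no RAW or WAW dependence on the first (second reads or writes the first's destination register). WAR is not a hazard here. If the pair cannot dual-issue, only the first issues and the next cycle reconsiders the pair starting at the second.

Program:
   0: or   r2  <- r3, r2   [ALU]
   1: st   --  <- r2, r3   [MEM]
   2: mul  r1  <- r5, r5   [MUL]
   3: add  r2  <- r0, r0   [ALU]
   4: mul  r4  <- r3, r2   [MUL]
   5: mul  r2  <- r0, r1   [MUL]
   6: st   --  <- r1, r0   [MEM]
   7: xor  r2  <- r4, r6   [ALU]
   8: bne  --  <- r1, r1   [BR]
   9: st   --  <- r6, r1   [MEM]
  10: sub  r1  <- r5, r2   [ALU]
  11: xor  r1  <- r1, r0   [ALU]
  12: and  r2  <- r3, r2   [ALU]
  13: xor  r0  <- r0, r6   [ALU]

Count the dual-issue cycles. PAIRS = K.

PAIRS = 4

0. or @i0  | RAW r2
1. st @i1  | no-port MEM/MUL
2. mul/add @i2+i3  | 2-wide
3. mul @i4  | no-port MUL/MUL
4. mul @i5  | no-port MUL/MEM
5. st/xor @i6+i7  | 2-wide
6. bne/st @i8+i9  | 2-wide
7. sub @i10  | RAW+WAW r1
8. xor/and @i11+i12  | 2-wide
9. xor @i13  | tail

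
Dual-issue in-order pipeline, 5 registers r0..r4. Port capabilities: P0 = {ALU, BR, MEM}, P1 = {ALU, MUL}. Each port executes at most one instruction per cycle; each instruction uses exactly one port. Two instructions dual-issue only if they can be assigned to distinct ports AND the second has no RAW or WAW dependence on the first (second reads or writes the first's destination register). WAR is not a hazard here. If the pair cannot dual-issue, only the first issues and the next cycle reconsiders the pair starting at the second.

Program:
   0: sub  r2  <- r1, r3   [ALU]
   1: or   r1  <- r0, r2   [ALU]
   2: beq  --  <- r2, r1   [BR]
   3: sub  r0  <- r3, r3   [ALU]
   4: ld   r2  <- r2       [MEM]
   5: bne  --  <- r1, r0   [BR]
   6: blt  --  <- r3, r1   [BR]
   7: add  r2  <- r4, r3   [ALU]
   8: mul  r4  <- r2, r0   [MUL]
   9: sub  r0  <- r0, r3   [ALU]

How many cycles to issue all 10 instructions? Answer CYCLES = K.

t=0 i0:sub ; RAW r2
t=1 i1:or ; RAW r1
t=2 i2+i3:beq;sub ; pair
t=3 i4:ld ; no-port MEM/BR
t=4 i5:bne ; no-port BR/BR
t=5 i6+i7:blt;add ; pair
t=6 i8+i9:mul;sub ; pair

CYCLES = 7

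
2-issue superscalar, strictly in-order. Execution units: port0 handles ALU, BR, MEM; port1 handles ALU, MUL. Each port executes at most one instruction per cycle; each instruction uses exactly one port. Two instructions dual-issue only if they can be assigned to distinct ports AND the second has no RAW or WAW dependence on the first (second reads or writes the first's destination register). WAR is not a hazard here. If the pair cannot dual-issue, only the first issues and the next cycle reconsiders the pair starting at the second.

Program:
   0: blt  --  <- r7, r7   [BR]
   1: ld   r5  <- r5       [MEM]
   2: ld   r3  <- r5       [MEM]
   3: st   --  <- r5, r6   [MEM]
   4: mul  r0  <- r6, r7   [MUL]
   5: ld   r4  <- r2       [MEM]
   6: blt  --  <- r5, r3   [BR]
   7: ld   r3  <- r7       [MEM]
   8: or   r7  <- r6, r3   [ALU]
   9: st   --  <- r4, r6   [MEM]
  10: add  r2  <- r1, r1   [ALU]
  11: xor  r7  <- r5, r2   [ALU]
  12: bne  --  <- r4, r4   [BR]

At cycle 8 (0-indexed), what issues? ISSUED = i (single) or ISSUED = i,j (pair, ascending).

[0] i0  blt.BR  -- no-port BR/MEM
[1] i1  ld.MEM  -- no-port MEM/MEM
[2] i2  ld.MEM  -- no-port MEM/MEM
[3] i3&i4  st.MEM mul.MUL  -- dual
[4] i5  ld.MEM  -- no-port MEM/BR
[5] i6  blt.BR  -- no-port BR/MEM
[6] i7  ld.MEM  -- RAW r3
[7] i8&i9  or.ALU st.MEM  -- dual
[8] i10  add.ALU  -- RAW r2
[9] i11&i12  xor.ALU bne.BR  -- dual

ISSUED = 10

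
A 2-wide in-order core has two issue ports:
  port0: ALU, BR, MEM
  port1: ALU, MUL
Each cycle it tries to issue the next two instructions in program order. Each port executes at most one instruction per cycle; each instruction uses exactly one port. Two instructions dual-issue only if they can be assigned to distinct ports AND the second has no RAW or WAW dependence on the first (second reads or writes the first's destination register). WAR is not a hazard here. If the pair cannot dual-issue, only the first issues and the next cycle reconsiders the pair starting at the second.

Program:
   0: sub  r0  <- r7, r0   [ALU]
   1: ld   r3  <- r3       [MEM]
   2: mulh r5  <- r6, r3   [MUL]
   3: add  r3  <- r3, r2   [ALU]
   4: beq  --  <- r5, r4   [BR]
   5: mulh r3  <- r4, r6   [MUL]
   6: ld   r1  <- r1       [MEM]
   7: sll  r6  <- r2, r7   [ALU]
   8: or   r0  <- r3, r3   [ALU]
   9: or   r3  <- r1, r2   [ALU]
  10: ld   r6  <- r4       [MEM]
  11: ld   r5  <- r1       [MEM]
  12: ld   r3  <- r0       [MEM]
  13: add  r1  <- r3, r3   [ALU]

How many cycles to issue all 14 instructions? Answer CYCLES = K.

CYCLES = 9

0. sub ld @i0,i1  | 2-wide
1. mulh add @i2,i3  | 2-wide
2. beq mulh @i4,i5  | 2-wide
3. ld sll @i6,i7  | 2-wide
4. or or @i8,i9  | 2-wide
5. ld @i10  | no-port MEM/MEM
6. ld @i11  | no-port MEM/MEM
7. ld @i12  | RAW r3
8. add @i13  | tail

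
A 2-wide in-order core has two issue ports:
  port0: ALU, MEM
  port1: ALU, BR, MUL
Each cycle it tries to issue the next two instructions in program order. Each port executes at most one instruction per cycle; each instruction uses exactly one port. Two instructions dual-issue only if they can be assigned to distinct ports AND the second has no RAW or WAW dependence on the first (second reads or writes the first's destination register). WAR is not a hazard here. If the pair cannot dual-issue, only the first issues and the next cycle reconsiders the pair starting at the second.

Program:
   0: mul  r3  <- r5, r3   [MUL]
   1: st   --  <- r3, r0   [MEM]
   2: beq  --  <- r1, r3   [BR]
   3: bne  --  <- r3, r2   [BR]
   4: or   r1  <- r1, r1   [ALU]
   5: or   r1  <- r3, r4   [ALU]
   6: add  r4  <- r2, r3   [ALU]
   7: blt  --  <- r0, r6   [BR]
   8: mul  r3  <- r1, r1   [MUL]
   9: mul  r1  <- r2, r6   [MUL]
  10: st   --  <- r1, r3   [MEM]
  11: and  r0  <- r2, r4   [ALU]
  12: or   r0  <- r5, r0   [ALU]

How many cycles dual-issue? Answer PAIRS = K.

PAIRS = 4

[0] i0  mul.MUL  -- RAW r3
[1] i1,i2  st.MEM/beq.BR  -- pair
[2] i3,i4  bne.BR/or.ALU  -- pair
[3] i5,i6  or.ALU/add.ALU  -- pair
[4] i7  blt.BR  -- no-port BR/MUL
[5] i8  mul.MUL  -- no-port MUL/MUL
[6] i9  mul.MUL  -- RAW r1
[7] i10,i11  st.MEM/and.ALU  -- pair
[8] i12  or.ALU  -- tail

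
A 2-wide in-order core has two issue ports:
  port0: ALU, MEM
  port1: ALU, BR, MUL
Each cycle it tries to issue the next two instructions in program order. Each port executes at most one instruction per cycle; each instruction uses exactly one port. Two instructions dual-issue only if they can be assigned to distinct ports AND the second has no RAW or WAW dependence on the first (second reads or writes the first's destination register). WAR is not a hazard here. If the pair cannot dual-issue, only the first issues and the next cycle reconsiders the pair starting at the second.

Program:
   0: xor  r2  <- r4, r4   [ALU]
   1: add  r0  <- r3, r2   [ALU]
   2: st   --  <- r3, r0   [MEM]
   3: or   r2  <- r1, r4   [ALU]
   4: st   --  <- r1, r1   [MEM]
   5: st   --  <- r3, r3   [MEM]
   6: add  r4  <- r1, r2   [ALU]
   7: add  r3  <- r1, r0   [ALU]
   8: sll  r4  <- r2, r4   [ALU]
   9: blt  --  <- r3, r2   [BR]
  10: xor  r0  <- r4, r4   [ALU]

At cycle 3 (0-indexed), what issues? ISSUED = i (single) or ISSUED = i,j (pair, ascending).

ISSUED = 4

  cy0 -> i0 (xor.ALU) RAW r2
  cy1 -> i1 (add.ALU) RAW r0
  cy2 -> i2&i3 (st.MEM/or.ALU) pair
  cy3 -> i4 (st.MEM) no-port MEM/MEM
  cy4 -> i5&i6 (st.MEM/add.ALU) pair
  cy5 -> i7&i8 (add.ALU/sll.ALU) pair
  cy6 -> i9&i10 (blt.BR/xor.ALU) pair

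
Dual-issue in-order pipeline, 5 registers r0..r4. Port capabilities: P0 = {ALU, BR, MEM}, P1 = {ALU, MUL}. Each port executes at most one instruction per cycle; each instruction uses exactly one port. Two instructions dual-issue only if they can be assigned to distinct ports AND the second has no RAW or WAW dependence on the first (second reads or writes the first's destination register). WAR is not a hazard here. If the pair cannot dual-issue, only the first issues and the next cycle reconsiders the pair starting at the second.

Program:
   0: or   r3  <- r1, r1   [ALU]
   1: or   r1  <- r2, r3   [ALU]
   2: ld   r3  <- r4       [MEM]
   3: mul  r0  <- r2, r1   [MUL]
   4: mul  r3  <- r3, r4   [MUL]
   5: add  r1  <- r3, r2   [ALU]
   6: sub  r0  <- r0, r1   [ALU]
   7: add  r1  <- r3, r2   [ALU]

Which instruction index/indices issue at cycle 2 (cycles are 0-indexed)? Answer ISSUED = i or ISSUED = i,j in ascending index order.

#0 head=0: or i0 RAW r3
#1 head=1: or/ld i1/i2 2-wide
#2 head=3: mul i3 no-port MUL/MUL
#3 head=4: mul i4 RAW r3
#4 head=5: add i5 RAW r1
#5 head=6: sub/add i6/i7 2-wide

ISSUED = 3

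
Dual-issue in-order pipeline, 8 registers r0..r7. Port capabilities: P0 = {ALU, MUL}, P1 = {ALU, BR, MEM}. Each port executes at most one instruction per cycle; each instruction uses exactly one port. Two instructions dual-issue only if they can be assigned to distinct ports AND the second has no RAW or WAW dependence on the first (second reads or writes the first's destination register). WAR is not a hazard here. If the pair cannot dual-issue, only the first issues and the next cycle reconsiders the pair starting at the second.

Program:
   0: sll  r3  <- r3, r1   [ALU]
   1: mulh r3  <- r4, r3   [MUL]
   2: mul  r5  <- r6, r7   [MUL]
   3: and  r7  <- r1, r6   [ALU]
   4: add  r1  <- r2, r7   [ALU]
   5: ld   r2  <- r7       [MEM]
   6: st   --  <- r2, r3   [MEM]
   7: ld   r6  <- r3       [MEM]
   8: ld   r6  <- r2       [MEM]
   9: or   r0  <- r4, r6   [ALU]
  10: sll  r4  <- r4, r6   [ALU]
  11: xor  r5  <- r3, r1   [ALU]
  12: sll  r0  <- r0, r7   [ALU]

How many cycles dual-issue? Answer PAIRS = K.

t=0 i0:sll.ALU ; RAW+WAW r3
t=1 i1:mulh.MUL ; no-port MUL/MUL
t=2 i2/i3:mul.MUL;and.ALU ; pair
t=3 i4/i5:add.ALU;ld.MEM ; pair
t=4 i6:st.MEM ; no-port MEM/MEM
t=5 i7:ld.MEM ; no-port MEM/MEM
t=6 i8:ld.MEM ; RAW r6
t=7 i9/i10:or.ALU;sll.ALU ; pair
t=8 i11/i12:xor.ALU;sll.ALU ; pair

PAIRS = 4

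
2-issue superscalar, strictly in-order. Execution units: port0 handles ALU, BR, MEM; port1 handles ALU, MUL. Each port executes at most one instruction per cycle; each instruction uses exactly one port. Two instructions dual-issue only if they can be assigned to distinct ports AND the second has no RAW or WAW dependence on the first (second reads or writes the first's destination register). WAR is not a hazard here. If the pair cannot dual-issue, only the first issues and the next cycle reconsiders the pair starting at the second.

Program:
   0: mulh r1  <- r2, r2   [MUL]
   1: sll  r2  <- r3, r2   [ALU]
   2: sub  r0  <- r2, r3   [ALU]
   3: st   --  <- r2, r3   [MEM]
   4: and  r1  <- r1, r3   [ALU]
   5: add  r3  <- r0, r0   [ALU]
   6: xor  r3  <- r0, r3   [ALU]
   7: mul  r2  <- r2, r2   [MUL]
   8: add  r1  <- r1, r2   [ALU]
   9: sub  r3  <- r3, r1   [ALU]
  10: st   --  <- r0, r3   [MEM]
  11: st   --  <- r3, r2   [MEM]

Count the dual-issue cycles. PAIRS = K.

0. mulh/sll @i0,i1  | pair
1. sub/st @i2,i3  | pair
2. and/add @i4,i5  | pair
3. xor/mul @i6,i7  | pair
4. add @i8  | RAW r1
5. sub @i9  | RAW r3
6. st @i10  | no-port MEM/MEM
7. st @i11  | tail

PAIRS = 4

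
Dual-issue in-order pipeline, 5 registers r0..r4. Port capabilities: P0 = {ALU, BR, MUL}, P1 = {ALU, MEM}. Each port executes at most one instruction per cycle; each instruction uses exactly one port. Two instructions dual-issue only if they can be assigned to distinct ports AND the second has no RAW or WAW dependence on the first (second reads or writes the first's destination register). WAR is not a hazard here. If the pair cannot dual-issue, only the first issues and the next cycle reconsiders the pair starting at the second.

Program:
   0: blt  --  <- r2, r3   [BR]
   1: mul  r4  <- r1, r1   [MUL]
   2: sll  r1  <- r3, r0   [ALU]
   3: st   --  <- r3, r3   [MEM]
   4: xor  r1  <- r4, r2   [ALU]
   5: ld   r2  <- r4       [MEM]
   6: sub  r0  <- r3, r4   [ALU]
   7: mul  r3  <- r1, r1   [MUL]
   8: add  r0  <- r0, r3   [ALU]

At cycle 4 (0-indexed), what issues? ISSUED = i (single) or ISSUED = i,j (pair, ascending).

c0: i0 blt  no-port BR/MUL
c1: i1+i2 mul sll  2-wide
c2: i3+i4 st xor  2-wide
c3: i5+i6 ld sub  2-wide
c4: i7 mul  RAW r3
c5: i8 add  tail

ISSUED = 7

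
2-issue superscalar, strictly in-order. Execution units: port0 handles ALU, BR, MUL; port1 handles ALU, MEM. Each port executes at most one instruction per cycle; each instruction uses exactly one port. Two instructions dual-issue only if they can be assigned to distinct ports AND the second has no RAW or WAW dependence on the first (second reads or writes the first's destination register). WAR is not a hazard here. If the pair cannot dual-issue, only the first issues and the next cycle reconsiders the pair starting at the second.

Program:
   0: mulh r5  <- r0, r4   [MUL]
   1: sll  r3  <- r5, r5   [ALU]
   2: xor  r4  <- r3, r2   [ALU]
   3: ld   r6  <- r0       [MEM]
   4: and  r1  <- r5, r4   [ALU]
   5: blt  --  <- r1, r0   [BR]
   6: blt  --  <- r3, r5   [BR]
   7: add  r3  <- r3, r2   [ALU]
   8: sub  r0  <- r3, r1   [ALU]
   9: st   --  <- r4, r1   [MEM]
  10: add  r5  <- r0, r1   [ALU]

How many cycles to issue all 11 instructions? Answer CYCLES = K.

c0: i0 mulh  RAW r5
c1: i1 sll  RAW r3
c2: i2+i3 xor ld  2-wide
c3: i4 and  RAW r1
c4: i5 blt  no-port BR/BR
c5: i6+i7 blt add  2-wide
c6: i8+i9 sub st  2-wide
c7: i10 add  tail

CYCLES = 8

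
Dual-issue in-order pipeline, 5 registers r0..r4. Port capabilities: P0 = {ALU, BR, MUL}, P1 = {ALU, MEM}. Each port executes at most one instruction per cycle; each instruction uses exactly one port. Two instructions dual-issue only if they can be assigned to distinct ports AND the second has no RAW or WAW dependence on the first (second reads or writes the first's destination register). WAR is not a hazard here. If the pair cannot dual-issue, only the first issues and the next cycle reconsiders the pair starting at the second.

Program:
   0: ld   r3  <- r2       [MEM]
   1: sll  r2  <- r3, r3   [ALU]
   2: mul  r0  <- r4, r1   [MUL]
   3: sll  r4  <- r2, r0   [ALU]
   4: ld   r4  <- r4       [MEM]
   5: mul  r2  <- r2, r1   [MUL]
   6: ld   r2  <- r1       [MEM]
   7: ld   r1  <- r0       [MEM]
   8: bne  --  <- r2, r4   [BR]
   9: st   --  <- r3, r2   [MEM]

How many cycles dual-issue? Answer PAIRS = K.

PAIRS = 3

#0 head=0: ld i0 RAW r3
#1 head=1: sll+mul i1&i2 pair
#2 head=3: sll i3 RAW+WAW r4
#3 head=4: ld+mul i4&i5 pair
#4 head=6: ld i6 no-port MEM/MEM
#5 head=7: ld+bne i7&i8 pair
#6 head=9: st i9 tail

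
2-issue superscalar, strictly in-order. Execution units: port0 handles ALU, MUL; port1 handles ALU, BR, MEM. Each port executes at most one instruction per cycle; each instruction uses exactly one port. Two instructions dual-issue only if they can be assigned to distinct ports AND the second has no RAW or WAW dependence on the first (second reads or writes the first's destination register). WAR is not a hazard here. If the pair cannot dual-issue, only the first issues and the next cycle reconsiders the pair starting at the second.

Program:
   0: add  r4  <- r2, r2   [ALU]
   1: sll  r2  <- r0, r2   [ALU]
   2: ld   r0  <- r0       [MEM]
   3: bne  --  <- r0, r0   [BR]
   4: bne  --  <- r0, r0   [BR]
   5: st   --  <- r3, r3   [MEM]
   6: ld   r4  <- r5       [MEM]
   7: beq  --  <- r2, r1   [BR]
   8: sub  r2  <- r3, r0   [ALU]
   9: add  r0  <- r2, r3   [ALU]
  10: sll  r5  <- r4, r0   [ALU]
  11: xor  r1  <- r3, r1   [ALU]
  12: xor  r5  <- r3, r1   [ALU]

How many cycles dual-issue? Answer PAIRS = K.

[0] i0,i1  add sll  -- 2-wide
[1] i2  ld  -- no-port MEM/BR
[2] i3  bne  -- no-port BR/BR
[3] i4  bne  -- no-port BR/MEM
[4] i5  st  -- no-port MEM/MEM
[5] i6  ld  -- no-port MEM/BR
[6] i7,i8  beq sub  -- 2-wide
[7] i9  add  -- RAW r0
[8] i10,i11  sll xor  -- 2-wide
[9] i12  xor  -- tail

PAIRS = 3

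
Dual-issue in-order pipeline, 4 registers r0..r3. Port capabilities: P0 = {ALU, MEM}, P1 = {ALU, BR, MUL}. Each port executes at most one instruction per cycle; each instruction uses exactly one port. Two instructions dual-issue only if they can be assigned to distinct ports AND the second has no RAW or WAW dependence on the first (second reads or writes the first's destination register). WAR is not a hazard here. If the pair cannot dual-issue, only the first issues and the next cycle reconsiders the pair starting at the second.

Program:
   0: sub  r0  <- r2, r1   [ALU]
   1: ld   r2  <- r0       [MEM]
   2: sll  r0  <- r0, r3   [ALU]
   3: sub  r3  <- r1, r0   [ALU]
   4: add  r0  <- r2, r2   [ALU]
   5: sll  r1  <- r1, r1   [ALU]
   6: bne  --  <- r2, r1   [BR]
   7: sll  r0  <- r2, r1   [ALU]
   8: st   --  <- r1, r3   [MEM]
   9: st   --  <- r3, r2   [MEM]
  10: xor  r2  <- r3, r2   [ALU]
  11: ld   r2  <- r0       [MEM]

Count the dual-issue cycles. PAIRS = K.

PAIRS = 4

[0] i0  sub  -- RAW r0
[1] i1/i2  ld sll  -- dual
[2] i3/i4  sub add  -- dual
[3] i5  sll  -- RAW r1
[4] i6/i7  bne sll  -- dual
[5] i8  st  -- no-port MEM/MEM
[6] i9/i10  st xor  -- dual
[7] i11  ld  -- tail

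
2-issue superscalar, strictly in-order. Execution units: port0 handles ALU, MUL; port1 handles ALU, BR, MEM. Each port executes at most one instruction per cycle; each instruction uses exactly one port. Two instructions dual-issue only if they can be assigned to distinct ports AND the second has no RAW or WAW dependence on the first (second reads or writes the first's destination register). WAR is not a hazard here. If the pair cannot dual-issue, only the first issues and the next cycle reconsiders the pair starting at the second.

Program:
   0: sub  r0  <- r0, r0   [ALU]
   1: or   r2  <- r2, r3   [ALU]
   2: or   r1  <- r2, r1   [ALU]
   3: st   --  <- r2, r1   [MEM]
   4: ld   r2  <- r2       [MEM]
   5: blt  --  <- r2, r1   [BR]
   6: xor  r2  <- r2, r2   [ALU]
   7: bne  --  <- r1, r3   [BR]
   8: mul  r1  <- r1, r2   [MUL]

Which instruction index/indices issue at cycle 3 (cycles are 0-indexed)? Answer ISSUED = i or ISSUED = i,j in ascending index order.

[0] i0,i1  sub.ALU or.ALU  -- dual
[1] i2  or.ALU  -- RAW r1
[2] i3  st.MEM  -- no-port MEM/MEM
[3] i4  ld.MEM  -- no-port MEM/BR
[4] i5,i6  blt.BR xor.ALU  -- dual
[5] i7,i8  bne.BR mul.MUL  -- dual

ISSUED = 4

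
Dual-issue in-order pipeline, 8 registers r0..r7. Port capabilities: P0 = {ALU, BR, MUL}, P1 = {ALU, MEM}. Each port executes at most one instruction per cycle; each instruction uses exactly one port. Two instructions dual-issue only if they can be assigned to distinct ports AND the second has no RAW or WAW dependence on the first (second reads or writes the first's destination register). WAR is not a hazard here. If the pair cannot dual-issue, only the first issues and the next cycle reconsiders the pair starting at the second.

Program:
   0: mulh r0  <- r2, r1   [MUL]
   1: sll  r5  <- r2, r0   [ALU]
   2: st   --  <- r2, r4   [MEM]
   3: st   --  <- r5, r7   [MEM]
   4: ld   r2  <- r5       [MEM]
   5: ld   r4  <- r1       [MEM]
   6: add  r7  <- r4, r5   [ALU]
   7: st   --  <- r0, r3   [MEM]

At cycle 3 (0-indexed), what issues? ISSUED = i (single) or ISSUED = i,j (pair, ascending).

0. mulh @i0  | RAW r0
1. sll/st @i1&i2  | dual
2. st @i3  | no-port MEM/MEM
3. ld @i4  | no-port MEM/MEM
4. ld @i5  | RAW r4
5. add/st @i6&i7  | dual

ISSUED = 4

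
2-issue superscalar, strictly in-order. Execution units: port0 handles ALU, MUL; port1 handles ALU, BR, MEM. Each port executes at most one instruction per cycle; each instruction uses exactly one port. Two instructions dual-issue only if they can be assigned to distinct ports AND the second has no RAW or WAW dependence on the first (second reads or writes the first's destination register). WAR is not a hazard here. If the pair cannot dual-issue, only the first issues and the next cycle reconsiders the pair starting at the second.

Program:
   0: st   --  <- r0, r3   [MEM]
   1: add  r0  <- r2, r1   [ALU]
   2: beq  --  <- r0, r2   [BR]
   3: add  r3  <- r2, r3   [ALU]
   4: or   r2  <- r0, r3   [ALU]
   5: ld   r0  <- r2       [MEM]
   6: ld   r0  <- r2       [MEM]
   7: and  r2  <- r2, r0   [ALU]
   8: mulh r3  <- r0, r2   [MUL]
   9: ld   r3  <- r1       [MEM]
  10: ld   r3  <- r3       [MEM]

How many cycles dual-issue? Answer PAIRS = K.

PAIRS = 2

  cy0 -> i0+i1 (st/add) 2-wide
  cy1 -> i2+i3 (beq/add) 2-wide
  cy2 -> i4 (or) RAW r2
  cy3 -> i5 (ld) no-port MEM/MEM
  cy4 -> i6 (ld) RAW r0
  cy5 -> i7 (and) RAW r2
  cy6 -> i8 (mulh) WAW r3
  cy7 -> i9 (ld) no-port MEM/MEM
  cy8 -> i10 (ld) tail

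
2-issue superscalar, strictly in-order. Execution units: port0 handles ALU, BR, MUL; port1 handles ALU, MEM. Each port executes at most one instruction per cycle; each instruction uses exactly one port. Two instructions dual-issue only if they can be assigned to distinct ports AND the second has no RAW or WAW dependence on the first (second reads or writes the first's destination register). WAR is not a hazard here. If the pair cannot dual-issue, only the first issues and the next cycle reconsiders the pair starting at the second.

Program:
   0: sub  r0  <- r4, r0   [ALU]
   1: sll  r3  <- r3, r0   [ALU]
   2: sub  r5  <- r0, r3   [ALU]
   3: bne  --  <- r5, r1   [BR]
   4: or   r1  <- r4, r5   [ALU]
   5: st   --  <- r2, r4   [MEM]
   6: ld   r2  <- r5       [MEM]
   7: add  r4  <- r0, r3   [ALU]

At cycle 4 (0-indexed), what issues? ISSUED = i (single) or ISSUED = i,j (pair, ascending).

[0] i0  sub.ALU  -- RAW r0
[1] i1  sll.ALU  -- RAW r3
[2] i2  sub.ALU  -- RAW r5
[3] i3,i4  bne.BR/or.ALU  -- dual
[4] i5  st.MEM  -- no-port MEM/MEM
[5] i6,i7  ld.MEM/add.ALU  -- dual

ISSUED = 5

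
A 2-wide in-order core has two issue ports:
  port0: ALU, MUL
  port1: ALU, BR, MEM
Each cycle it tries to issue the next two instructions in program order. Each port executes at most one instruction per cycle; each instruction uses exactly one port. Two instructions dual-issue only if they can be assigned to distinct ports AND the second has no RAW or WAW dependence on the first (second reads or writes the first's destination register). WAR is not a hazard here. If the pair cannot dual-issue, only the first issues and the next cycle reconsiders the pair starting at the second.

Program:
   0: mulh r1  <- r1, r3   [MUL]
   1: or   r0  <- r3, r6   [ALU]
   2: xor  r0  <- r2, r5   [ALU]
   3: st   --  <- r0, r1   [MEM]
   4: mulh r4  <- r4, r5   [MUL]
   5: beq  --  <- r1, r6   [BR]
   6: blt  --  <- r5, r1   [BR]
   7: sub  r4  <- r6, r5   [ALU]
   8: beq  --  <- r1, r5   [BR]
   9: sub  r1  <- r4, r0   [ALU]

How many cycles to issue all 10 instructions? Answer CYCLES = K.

0. mulh.MUL/or.ALU @i0&i1  | dual
1. xor.ALU @i2  | RAW r0
2. st.MEM/mulh.MUL @i3&i4  | dual
3. beq.BR @i5  | no-port BR/BR
4. blt.BR/sub.ALU @i6&i7  | dual
5. beq.BR/sub.ALU @i8&i9  | dual

CYCLES = 6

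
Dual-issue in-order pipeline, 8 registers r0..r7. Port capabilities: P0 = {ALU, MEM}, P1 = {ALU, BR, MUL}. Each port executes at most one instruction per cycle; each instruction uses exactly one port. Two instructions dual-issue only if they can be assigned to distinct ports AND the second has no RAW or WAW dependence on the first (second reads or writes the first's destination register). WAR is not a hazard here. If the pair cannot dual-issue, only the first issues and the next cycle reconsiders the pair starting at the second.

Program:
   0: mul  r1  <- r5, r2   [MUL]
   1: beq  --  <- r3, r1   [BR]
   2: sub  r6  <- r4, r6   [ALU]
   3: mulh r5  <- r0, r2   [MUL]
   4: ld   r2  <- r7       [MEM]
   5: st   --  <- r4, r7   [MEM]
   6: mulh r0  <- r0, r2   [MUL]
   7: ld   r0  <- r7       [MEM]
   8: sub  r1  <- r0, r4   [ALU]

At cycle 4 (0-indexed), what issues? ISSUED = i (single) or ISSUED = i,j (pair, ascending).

c0: i0 mul.MUL  no-port MUL/BR
c1: i1+i2 beq.BR/sub.ALU  dual
c2: i3+i4 mulh.MUL/ld.MEM  dual
c3: i5+i6 st.MEM/mulh.MUL  dual
c4: i7 ld.MEM  RAW r0
c5: i8 sub.ALU  tail

ISSUED = 7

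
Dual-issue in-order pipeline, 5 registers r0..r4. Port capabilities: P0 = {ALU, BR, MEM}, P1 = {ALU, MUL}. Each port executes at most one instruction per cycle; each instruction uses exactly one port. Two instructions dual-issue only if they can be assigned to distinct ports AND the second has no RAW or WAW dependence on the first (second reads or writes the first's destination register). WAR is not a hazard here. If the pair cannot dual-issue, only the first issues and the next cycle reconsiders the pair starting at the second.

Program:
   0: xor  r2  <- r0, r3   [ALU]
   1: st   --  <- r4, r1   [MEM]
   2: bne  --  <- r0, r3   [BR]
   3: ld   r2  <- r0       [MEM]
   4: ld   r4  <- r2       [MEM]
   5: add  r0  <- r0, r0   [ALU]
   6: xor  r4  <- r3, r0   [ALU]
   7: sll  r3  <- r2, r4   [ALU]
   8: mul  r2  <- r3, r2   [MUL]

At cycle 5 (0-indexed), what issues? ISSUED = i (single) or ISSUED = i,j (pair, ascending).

0. xor.ALU st.MEM @i0&i1  | pair
1. bne.BR @i2  | no-port BR/MEM
2. ld.MEM @i3  | no-port MEM/MEM
3. ld.MEM add.ALU @i4&i5  | pair
4. xor.ALU @i6  | RAW r4
5. sll.ALU @i7  | RAW r3
6. mul.MUL @i8  | tail

ISSUED = 7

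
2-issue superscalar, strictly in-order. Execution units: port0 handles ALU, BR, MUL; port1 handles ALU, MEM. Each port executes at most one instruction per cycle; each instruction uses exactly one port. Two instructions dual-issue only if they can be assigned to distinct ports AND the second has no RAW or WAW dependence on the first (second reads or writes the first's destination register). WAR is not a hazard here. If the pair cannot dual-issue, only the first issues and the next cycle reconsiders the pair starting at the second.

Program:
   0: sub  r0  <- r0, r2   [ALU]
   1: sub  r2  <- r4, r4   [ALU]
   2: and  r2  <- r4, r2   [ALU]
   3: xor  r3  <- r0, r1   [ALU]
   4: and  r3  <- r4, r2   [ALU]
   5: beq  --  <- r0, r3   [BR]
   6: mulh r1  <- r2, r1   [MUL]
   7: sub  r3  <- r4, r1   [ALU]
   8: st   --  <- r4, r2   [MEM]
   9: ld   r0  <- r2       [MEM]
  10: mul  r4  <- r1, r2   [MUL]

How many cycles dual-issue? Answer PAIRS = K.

PAIRS = 4

c0: i0,i1 sub.ALU sub.ALU  pair
c1: i2,i3 and.ALU xor.ALU  pair
c2: i4 and.ALU  RAW r3
c3: i5 beq.BR  no-port BR/MUL
c4: i6 mulh.MUL  RAW r1
c5: i7,i8 sub.ALU st.MEM  pair
c6: i9,i10 ld.MEM mul.MUL  pair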